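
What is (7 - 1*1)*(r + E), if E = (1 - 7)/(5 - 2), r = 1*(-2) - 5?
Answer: -54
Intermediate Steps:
r = -7 (r = -2 - 5 = -7)
E = -2 (E = -6/3 = -6*⅓ = -2)
(7 - 1*1)*(r + E) = (7 - 1*1)*(-7 - 2) = (7 - 1)*(-9) = 6*(-9) = -54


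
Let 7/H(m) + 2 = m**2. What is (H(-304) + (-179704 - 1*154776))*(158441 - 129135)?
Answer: -64704790064227/6601 ≈ -9.8023e+9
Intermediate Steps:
H(m) = 7/(-2 + m**2)
(H(-304) + (-179704 - 1*154776))*(158441 - 129135) = (7/(-2 + (-304)**2) + (-179704 - 1*154776))*(158441 - 129135) = (7/(-2 + 92416) + (-179704 - 154776))*29306 = (7/92414 - 334480)*29306 = (7*(1/92414) - 334480)*29306 = (1/13202 - 334480)*29306 = -4415804959/13202*29306 = -64704790064227/6601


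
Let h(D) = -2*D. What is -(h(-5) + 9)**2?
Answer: -361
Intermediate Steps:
-(h(-5) + 9)**2 = -(-2*(-5) + 9)**2 = -(10 + 9)**2 = -1*19**2 = -1*361 = -361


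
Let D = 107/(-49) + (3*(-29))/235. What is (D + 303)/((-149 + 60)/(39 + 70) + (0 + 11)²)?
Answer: 377100433/150846500 ≈ 2.4999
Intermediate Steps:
D = -29408/11515 (D = 107*(-1/49) - 87*1/235 = -107/49 - 87/235 = -29408/11515 ≈ -2.5539)
(D + 303)/((-149 + 60)/(39 + 70) + (0 + 11)²) = (-29408/11515 + 303)/((-149 + 60)/(39 + 70) + (0 + 11)²) = 3459637/(11515*(-89/109 + 11²)) = 3459637/(11515*(-89*1/109 + 121)) = 3459637/(11515*(-89/109 + 121)) = 3459637/(11515*(13100/109)) = (3459637/11515)*(109/13100) = 377100433/150846500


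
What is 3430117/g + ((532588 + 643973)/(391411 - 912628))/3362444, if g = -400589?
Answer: -667944058133225905/78006383259010108 ≈ -8.5627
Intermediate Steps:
3430117/g + ((532588 + 643973)/(391411 - 912628))/3362444 = 3430117/(-400589) + ((532588 + 643973)/(391411 - 912628))/3362444 = 3430117*(-1/400589) + (1176561/(-521217))*(1/3362444) = -3430117/400589 + (1176561*(-1/521217))*(1/3362444) = -3430117/400589 - 130729/57913*1/3362444 = -3430117/400589 - 130729/194729219372 = -667944058133225905/78006383259010108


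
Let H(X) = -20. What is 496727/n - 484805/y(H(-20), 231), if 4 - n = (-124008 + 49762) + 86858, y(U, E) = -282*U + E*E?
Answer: -35419811167/743884608 ≈ -47.615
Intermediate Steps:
y(U, E) = E² - 282*U (y(U, E) = -282*U + E² = E² - 282*U)
n = -12608 (n = 4 - ((-124008 + 49762) + 86858) = 4 - (-74246 + 86858) = 4 - 1*12612 = 4 - 12612 = -12608)
496727/n - 484805/y(H(-20), 231) = 496727/(-12608) - 484805/(231² - 282*(-20)) = 496727*(-1/12608) - 484805/(53361 + 5640) = -496727/12608 - 484805/59001 = -35419811167/743884608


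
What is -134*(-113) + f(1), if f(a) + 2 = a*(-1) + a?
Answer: 15140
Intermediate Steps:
f(a) = -2 (f(a) = -2 + (a*(-1) + a) = -2 + (-a + a) = -2 + 0 = -2)
-134*(-113) + f(1) = -134*(-113) - 2 = 15142 - 2 = 15140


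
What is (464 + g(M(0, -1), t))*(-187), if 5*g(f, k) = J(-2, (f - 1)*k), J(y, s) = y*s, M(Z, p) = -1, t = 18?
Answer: -447304/5 ≈ -89461.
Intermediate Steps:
J(y, s) = s*y
g(f, k) = -2*k*(-1 + f)/5 (g(f, k) = (((f - 1)*k)*(-2))/5 = (((-1 + f)*k)*(-2))/5 = ((k*(-1 + f))*(-2))/5 = (-2*k*(-1 + f))/5 = -2*k*(-1 + f)/5)
(464 + g(M(0, -1), t))*(-187) = (464 + (⅖)*18*(1 - 1*(-1)))*(-187) = (464 + (⅖)*18*(1 + 1))*(-187) = (464 + (⅖)*18*2)*(-187) = (464 + 72/5)*(-187) = (2392/5)*(-187) = -447304/5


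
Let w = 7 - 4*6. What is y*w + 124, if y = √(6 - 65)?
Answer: 124 - 17*I*√59 ≈ 124.0 - 130.58*I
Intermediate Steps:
y = I*√59 (y = √(-59) = I*√59 ≈ 7.6811*I)
w = -17 (w = 7 - 24 = -17)
y*w + 124 = (I*√59)*(-17) + 124 = -17*I*√59 + 124 = 124 - 17*I*√59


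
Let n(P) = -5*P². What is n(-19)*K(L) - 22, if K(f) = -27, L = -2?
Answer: 48713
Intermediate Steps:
n(-19)*K(L) - 22 = -5*(-19)²*(-27) - 22 = -5*361*(-27) - 22 = -1805*(-27) - 22 = 48735 - 22 = 48713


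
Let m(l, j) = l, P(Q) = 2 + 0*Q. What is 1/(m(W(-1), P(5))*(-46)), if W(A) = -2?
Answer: 1/92 ≈ 0.010870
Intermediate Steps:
P(Q) = 2 (P(Q) = 2 + 0 = 2)
1/(m(W(-1), P(5))*(-46)) = 1/(-2*(-46)) = 1/92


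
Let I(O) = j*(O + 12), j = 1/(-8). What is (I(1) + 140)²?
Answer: 1225449/64 ≈ 19148.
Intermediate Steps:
j = -⅛ ≈ -0.12500
I(O) = -3/2 - O/8 (I(O) = -(O + 12)/8 = -(12 + O)/8 = -3/2 - O/8)
(I(1) + 140)² = ((-3/2 - ⅛*1) + 140)² = ((-3/2 - ⅛) + 140)² = (-13/8 + 140)² = (1107/8)² = 1225449/64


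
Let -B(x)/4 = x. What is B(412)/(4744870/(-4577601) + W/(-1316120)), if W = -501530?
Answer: 992865983194176/394901407487 ≈ 2514.2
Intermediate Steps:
B(x) = -4*x
B(412)/(4744870/(-4577601) + W/(-1316120)) = (-4*412)/(4744870/(-4577601) - 501530/(-1316120)) = -1648/(4744870*(-1/4577601) - 501530*(-1/1316120)) = -1648/(-4744870/4577601 + 50153/131612) = -1648/(-394901407487/602467222812) = -1648*(-602467222812/394901407487) = 992865983194176/394901407487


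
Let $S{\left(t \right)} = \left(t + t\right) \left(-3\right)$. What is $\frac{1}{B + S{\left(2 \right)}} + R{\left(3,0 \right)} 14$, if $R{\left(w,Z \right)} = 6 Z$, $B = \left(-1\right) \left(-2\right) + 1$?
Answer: $- \frac{1}{9} \approx -0.11111$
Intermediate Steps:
$S{\left(t \right)} = - 6 t$ ($S{\left(t \right)} = 2 t \left(-3\right) = - 6 t$)
$B = 3$ ($B = 2 + 1 = 3$)
$\frac{1}{B + S{\left(2 \right)}} + R{\left(3,0 \right)} 14 = \frac{1}{3 - 12} + 6 \cdot 0 \cdot 14 = \frac{1}{3 - 12} + 0 \cdot 14 = \frac{1}{-9} + 0 = - \frac{1}{9} + 0 = - \frac{1}{9}$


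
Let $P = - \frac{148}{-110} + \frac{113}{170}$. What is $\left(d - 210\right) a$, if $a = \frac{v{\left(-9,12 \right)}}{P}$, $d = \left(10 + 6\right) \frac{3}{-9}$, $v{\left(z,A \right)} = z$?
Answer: $\frac{1208020}{1253} \approx 964.1$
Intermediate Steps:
$d = - \frac{16}{3}$ ($d = 16 \cdot 3 \left(- \frac{1}{9}\right) = 16 \left(- \frac{1}{3}\right) = - \frac{16}{3} \approx -5.3333$)
$P = \frac{3759}{1870}$ ($P = \left(-148\right) \left(- \frac{1}{110}\right) + 113 \cdot \frac{1}{170} = \frac{74}{55} + \frac{113}{170} = \frac{3759}{1870} \approx 2.0102$)
$a = - \frac{5610}{1253}$ ($a = - \frac{9}{\frac{3759}{1870}} = \left(-9\right) \frac{1870}{3759} = - \frac{5610}{1253} \approx -4.4773$)
$\left(d - 210\right) a = \left(- \frac{16}{3} - 210\right) \left(- \frac{5610}{1253}\right) = \left(- \frac{646}{3}\right) \left(- \frac{5610}{1253}\right) = \frac{1208020}{1253}$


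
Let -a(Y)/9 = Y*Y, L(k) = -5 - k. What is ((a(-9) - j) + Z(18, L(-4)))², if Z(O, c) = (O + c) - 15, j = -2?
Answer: 525625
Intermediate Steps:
a(Y) = -9*Y² (a(Y) = -9*Y*Y = -9*Y²)
Z(O, c) = -15 + O + c
((a(-9) - j) + Z(18, L(-4)))² = ((-9*(-9)² - 1*(-2)) + (-15 + 18 + (-5 - 1*(-4))))² = ((-9*81 + 2) + (-15 + 18 + (-5 + 4)))² = ((-729 + 2) + (-15 + 18 - 1))² = (-727 + 2)² = (-725)² = 525625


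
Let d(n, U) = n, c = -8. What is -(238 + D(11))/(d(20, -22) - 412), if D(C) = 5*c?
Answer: 99/196 ≈ 0.50510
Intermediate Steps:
D(C) = -40 (D(C) = 5*(-8) = -40)
-(238 + D(11))/(d(20, -22) - 412) = -(238 - 40)/(20 - 412) = -198/(-392) = -198*(-1)/392 = -1*(-99/196) = 99/196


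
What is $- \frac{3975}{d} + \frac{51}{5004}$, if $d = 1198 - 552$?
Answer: $- \frac{3309659}{538764} \approx -6.1431$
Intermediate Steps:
$d = 646$
$- \frac{3975}{d} + \frac{51}{5004} = - \frac{3975}{646} + \frac{51}{5004} = \left(-3975\right) \frac{1}{646} + 51 \cdot \frac{1}{5004} = - \frac{3975}{646} + \frac{17}{1668} = - \frac{3309659}{538764}$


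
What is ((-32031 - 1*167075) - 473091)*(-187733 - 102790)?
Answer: 195288689031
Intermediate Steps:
((-32031 - 1*167075) - 473091)*(-187733 - 102790) = ((-32031 - 167075) - 473091)*(-290523) = (-199106 - 473091)*(-290523) = -672197*(-290523) = 195288689031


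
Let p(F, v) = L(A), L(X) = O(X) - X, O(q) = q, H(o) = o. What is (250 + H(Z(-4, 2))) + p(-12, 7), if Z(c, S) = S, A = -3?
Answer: 252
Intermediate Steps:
L(X) = 0 (L(X) = X - X = 0)
p(F, v) = 0
(250 + H(Z(-4, 2))) + p(-12, 7) = (250 + 2) + 0 = 252 + 0 = 252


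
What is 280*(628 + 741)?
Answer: 383320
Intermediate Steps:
280*(628 + 741) = 280*1369 = 383320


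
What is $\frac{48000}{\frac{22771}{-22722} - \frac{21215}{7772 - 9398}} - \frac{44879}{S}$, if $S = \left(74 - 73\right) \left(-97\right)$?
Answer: $\frac{571406456251}{128473493} \approx 4447.7$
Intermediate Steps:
$S = -97$ ($S = 1 \left(-97\right) = -97$)
$\frac{48000}{\frac{22771}{-22722} - \frac{21215}{7772 - 9398}} - \frac{44879}{S} = \frac{48000}{\frac{22771}{-22722} - \frac{21215}{7772 - 9398}} - \frac{44879}{-97} = \frac{48000}{22771 \left(- \frac{1}{22722}\right) - \frac{21215}{-1626}} - - \frac{44879}{97} = \frac{48000}{- \frac{3253}{3246} - - \frac{21215}{1626}} + \frac{44879}{97} = \frac{48000}{- \frac{3253}{3246} + \frac{21215}{1626}} + \frac{44879}{97} = \frac{48000}{\frac{5297876}{439833}} + \frac{44879}{97} = 48000 \cdot \frac{439833}{5297876} + \frac{44879}{97} = \frac{5277996000}{1324469} + \frac{44879}{97} = \frac{571406456251}{128473493}$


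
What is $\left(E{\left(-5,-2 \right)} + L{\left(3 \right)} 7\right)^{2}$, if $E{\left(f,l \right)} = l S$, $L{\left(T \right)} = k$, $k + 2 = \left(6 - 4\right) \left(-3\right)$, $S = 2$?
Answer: $3600$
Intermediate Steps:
$k = -8$ ($k = -2 + \left(6 - 4\right) \left(-3\right) = -2 + 2 \left(-3\right) = -2 - 6 = -8$)
$L{\left(T \right)} = -8$
$E{\left(f,l \right)} = 2 l$ ($E{\left(f,l \right)} = l 2 = 2 l$)
$\left(E{\left(-5,-2 \right)} + L{\left(3 \right)} 7\right)^{2} = \left(2 \left(-2\right) - 56\right)^{2} = \left(-4 - 56\right)^{2} = \left(-60\right)^{2} = 3600$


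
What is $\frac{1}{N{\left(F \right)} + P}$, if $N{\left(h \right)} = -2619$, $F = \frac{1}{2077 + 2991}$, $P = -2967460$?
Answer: $- \frac{1}{2970079} \approx -3.3669 \cdot 10^{-7}$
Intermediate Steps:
$F = \frac{1}{5068} \approx 0.00019732$
$\frac{1}{N{\left(F \right)} + P} = \frac{1}{-2619 - 2967460} = \frac{1}{-2970079} = - \frac{1}{2970079}$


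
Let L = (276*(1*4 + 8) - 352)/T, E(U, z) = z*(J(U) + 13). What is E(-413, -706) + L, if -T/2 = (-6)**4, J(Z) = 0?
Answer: -1487021/162 ≈ -9179.1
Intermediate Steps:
E(U, z) = 13*z (E(U, z) = z*(0 + 13) = z*13 = 13*z)
T = -2592 (T = -2*(-6)**4 = -2*1296 = -2592)
L = -185/162 (L = (276*(1*4 + 8) - 352)/(-2592) = (276*(4 + 8) - 352)*(-1/2592) = (276*12 - 352)*(-1/2592) = (3312 - 352)*(-1/2592) = 2960*(-1/2592) = -185/162 ≈ -1.1420)
E(-413, -706) + L = 13*(-706) - 185/162 = -9178 - 185/162 = -1487021/162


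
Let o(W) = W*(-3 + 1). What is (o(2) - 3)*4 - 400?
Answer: -428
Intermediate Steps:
o(W) = -2*W (o(W) = W*(-2) = -2*W)
(o(2) - 3)*4 - 400 = (-2*2 - 3)*4 - 400 = (-4 - 3)*4 - 400 = -7*4 - 400 = -28 - 400 = -428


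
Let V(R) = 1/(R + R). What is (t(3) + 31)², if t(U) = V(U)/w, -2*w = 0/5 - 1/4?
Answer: 9409/9 ≈ 1045.4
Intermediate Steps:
V(R) = 1/(2*R)
w = ⅛ (w = -(0/5 - 1/4)/2 = -(0*(⅕) - 1*¼)/2 = -(0 - ¼)/2 = -½*(-¼) = ⅛ ≈ 0.12500)
t(U) = 4/U (t(U) = (1/(2*U))/(⅛) = (1/(2*U))*8 = 4/U)
(t(3) + 31)² = (4/3 + 31)² = (97/3)² = 9409/9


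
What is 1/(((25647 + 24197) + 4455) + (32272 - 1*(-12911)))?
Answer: 1/99482 ≈ 1.0052e-5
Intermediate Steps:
1/(((25647 + 24197) + 4455) + (32272 - 1*(-12911))) = 1/((49844 + 4455) + (32272 + 12911)) = 1/(54299 + 45183) = 1/99482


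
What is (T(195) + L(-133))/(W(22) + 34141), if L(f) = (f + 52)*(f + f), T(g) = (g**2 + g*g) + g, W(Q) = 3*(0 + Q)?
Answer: 97791/34207 ≈ 2.8588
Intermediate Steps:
W(Q) = 3*Q
T(g) = g + 2*g**2 (T(g) = (g**2 + g**2) + g = 2*g**2 + g = g + 2*g**2)
L(f) = 2*f*(52 + f) (L(f) = (52 + f)*(2*f) = 2*f*(52 + f))
(T(195) + L(-133))/(W(22) + 34141) = (195*(1 + 2*195) + 2*(-133)*(52 - 133))/(3*22 + 34141) = (195*(1 + 390) + 2*(-133)*(-81))/(66 + 34141) = (195*391 + 21546)/34207 = (76245 + 21546)*(1/34207) = 97791*(1/34207) = 97791/34207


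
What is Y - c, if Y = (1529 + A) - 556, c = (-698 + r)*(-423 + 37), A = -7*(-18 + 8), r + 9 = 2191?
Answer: 573867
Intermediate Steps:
r = 2182 (r = -9 + 2191 = 2182)
A = 70 (A = -7*(-10) = 70)
c = -572824 (c = (-698 + 2182)*(-423 + 37) = 1484*(-386) = -572824)
Y = 1043 (Y = (1529 + 70) - 556 = 1599 - 556 = 1043)
Y - c = 1043 - 1*(-572824) = 1043 + 572824 = 573867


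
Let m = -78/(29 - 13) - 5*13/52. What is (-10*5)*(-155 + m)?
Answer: 32225/4 ≈ 8056.3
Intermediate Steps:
m = -49/8 (m = -78/16 - 65*1/52 = -78*1/16 - 5/4 = -39/8 - 5/4 = -49/8 ≈ -6.1250)
(-10*5)*(-155 + m) = (-10*5)*(-155 - 49/8) = -50*(-1289/8) = 32225/4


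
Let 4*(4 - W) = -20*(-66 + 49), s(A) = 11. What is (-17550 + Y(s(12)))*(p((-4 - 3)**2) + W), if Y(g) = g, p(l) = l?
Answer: 561248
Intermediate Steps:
W = -81 (W = 4 - (-5)*(-66 + 49) = 4 - (-5)*(-17) = 4 - 1/4*340 = 4 - 85 = -81)
(-17550 + Y(s(12)))*(p((-4 - 3)**2) + W) = (-17550 + 11)*((-4 - 3)**2 - 81) = -17539*((-7)**2 - 81) = -17539*(49 - 81) = -17539*(-32) = 561248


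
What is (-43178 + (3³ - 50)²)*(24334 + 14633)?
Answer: -1661903583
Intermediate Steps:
(-43178 + (3³ - 50)²)*(24334 + 14633) = (-43178 + (27 - 50)²)*38967 = (-43178 + (-23)²)*38967 = (-43178 + 529)*38967 = -42649*38967 = -1661903583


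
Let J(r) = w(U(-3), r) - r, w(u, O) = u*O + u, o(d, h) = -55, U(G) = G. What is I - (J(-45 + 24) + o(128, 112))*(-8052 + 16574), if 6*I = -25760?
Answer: -677596/3 ≈ -2.2587e+5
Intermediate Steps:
w(u, O) = u + O*u (w(u, O) = O*u + u = u + O*u)
J(r) = -3 - 4*r (J(r) = -3*(1 + r) - r = (-3 - 3*r) - r = -3 - 4*r)
I = -12880/3 (I = (1/6)*(-25760) = -12880/3 ≈ -4293.3)
I - (J(-45 + 24) + o(128, 112))*(-8052 + 16574) = -12880/3 - ((-3 - 4*(-45 + 24)) - 55)*(-8052 + 16574) = -12880/3 - ((-3 - 4*(-21)) - 55)*8522 = -12880/3 - ((-3 + 84) - 55)*8522 = -12880/3 - (81 - 55)*8522 = -12880/3 - 26*8522 = -12880/3 - 1*221572 = -12880/3 - 221572 = -677596/3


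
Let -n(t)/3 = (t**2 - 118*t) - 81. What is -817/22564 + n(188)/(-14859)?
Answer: 291067955/111759492 ≈ 2.6044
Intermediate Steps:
n(t) = 243 - 3*t**2 + 354*t (n(t) = -3*((t**2 - 118*t) - 81) = -3*(-81 + t**2 - 118*t) = 243 - 3*t**2 + 354*t)
-817/22564 + n(188)/(-14859) = -817/22564 + (243 - 3*188**2 + 354*188)/(-14859) = -817*1/22564 + (243 - 3*35344 + 66552)*(-1/14859) = -817/22564 + (243 - 106032 + 66552)*(-1/14859) = -817/22564 - 39237*(-1/14859) = -817/22564 + 13079/4953 = 291067955/111759492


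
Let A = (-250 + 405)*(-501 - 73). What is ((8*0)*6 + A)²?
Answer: 7915660900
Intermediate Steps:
A = -88970 (A = 155*(-574) = -88970)
((8*0)*6 + A)² = ((8*0)*6 - 88970)² = (0*6 - 88970)² = (0 - 88970)² = (-88970)² = 7915660900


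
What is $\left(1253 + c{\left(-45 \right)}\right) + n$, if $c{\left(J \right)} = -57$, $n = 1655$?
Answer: $2851$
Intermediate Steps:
$\left(1253 + c{\left(-45 \right)}\right) + n = \left(1253 - 57\right) + 1655 = 1196 + 1655 = 2851$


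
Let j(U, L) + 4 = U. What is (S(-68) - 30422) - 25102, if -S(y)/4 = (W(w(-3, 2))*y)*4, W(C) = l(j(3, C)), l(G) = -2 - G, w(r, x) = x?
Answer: -56612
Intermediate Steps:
j(U, L) = -4 + U
W(C) = -1 (W(C) = -2 - (-4 + 3) = -2 - 1*(-1) = -2 + 1 = -1)
S(y) = 16*y (S(y) = -4*(-y)*4 = -(-16)*y = 16*y)
(S(-68) - 30422) - 25102 = (16*(-68) - 30422) - 25102 = (-1088 - 30422) - 25102 = -31510 - 25102 = -56612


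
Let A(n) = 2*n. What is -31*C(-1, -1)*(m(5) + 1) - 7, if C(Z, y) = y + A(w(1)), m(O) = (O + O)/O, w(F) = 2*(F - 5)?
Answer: 1574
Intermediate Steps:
w(F) = -10 + 2*F (w(F) = 2*(-5 + F) = -10 + 2*F)
m(O) = 2 (m(O) = (2*O)/O = 2)
C(Z, y) = -16 + y (C(Z, y) = y + 2*(-10 + 2*1) = y + 2*(-10 + 2) = y + 2*(-8) = y - 16 = -16 + y)
-31*C(-1, -1)*(m(5) + 1) - 7 = -31*(-16 - 1)*(2 + 1) - 7 = -(-527)*3 - 7 = -31*(-51) - 7 = 1581 - 7 = 1574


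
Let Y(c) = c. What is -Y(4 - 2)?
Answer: -2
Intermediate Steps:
-Y(4 - 2) = -(4 - 2) = -1*2 = -2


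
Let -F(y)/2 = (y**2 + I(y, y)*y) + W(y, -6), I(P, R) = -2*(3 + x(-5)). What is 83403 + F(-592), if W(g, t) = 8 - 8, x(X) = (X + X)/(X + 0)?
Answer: -629365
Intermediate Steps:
x(X) = 2 (x(X) = (2*X)/X = 2)
W(g, t) = 0
I(P, R) = -10 (I(P, R) = -2*(3 + 2) = -2*5 = -10)
F(y) = -2*y**2 + 20*y (F(y) = -2*((y**2 - 10*y) + 0) = -2*(y**2 - 10*y) = -2*y**2 + 20*y)
83403 + F(-592) = 83403 + 2*(-592)*(10 - 1*(-592)) = 83403 + 2*(-592)*(10 + 592) = 83403 + 2*(-592)*602 = 83403 - 712768 = -629365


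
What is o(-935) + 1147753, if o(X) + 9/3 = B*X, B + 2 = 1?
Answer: 1148685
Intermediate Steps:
B = -1 (B = -2 + 1 = -1)
o(X) = -3 - X
o(-935) + 1147753 = (-3 - 1*(-935)) + 1147753 = (-3 + 935) + 1147753 = 932 + 1147753 = 1148685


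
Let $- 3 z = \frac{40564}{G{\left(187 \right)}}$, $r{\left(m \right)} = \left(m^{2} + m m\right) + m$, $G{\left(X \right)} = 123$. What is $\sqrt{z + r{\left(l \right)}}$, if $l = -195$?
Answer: $\frac{\sqrt{1145947171}}{123} \approx 275.22$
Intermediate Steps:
$r{\left(m \right)} = m + 2 m^{2}$ ($r{\left(m \right)} = \left(m^{2} + m^{2}\right) + m = 2 m^{2} + m = m + 2 m^{2}$)
$z = - \frac{40564}{369}$ ($z = - \frac{40564 \cdot \frac{1}{123}}{3} = \left(- \frac{1}{3}\right) \frac{40564}{123} = - \frac{40564}{369} \approx -109.93$)
$\sqrt{z + r{\left(l \right)}} = \sqrt{- \frac{40564}{369} - 195 \left(1 + 2 \left(-195\right)\right)} = \sqrt{- \frac{40564}{369} - 195 \left(1 - 390\right)} = \sqrt{- \frac{40564}{369} - -75855} = \sqrt{- \frac{40564}{369} + 75855} = \sqrt{\frac{27949931}{369}} = \frac{\sqrt{1145947171}}{123}$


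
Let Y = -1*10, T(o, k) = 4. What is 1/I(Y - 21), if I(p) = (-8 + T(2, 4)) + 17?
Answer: 1/13 ≈ 0.076923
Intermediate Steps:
Y = -10
I(p) = 13 (I(p) = (-8 + 4) + 17 = -4 + 17 = 13)
1/I(Y - 21) = 1/13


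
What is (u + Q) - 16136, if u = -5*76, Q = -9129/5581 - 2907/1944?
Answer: -19913746463/1205496 ≈ -16519.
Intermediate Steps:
Q = -3774527/1205496 (Q = -9129*1/5581 - 2907*1/1944 = -9129/5581 - 323/216 = -3774527/1205496 ≈ -3.1311)
u = -380
(u + Q) - 16136 = (-380 - 3774527/1205496) - 16136 = -461863007/1205496 - 16136 = -19913746463/1205496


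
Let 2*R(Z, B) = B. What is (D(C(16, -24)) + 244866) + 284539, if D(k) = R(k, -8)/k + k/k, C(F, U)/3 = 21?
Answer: 33352574/63 ≈ 5.2941e+5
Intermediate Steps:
R(Z, B) = B/2
C(F, U) = 63 (C(F, U) = 3*21 = 63)
D(k) = 1 - 4/k (D(k) = ((½)*(-8))/k + k/k = -4/k + 1 = 1 - 4/k)
(D(C(16, -24)) + 244866) + 284539 = ((-4 + 63)/63 + 244866) + 284539 = ((1/63)*59 + 244866) + 284539 = (59/63 + 244866) + 284539 = 15426617/63 + 284539 = 33352574/63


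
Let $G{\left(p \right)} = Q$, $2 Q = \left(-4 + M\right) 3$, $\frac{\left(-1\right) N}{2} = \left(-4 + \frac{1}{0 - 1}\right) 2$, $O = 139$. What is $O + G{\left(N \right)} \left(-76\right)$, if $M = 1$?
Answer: $481$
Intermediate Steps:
$N = 20$ ($N = - 2 \left(-4 + \frac{1}{0 - 1}\right) 2 = - 2 \left(-4 + \frac{1}{-1}\right) 2 = - 2 \left(-4 - 1\right) 2 = - 2 \left(\left(-5\right) 2\right) = \left(-2\right) \left(-10\right) = 20$)
$Q = - \frac{9}{2}$ ($Q = \frac{\left(-4 + 1\right) 3}{2} = \frac{\left(-3\right) 3}{2} = \frac{1}{2} \left(-9\right) = - \frac{9}{2} \approx -4.5$)
$G{\left(p \right)} = - \frac{9}{2}$
$O + G{\left(N \right)} \left(-76\right) = 139 - -342 = 139 + 342 = 481$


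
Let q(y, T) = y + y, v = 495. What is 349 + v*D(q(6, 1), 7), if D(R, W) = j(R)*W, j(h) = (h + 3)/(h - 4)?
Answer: 54767/8 ≈ 6845.9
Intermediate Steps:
j(h) = (3 + h)/(-4 + h)
q(y, T) = 2*y
D(R, W) = W*(3 + R)/(-4 + R) (D(R, W) = ((3 + R)/(-4 + R))*W = W*(3 + R)/(-4 + R))
349 + v*D(q(6, 1), 7) = 349 + 495*(7*(3 + 2*6)/(-4 + 2*6)) = 349 + 495*(7*(3 + 12)/(-4 + 12)) = 349 + 495*(7*15/8) = 349 + 495*(7*(⅛)*15) = 349 + 495*(105/8) = 349 + 51975/8 = 54767/8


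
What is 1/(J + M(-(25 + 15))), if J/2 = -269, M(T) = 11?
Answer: -1/527 ≈ -0.0018975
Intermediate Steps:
J = -538 (J = 2*(-269) = -538)
1/(J + M(-(25 + 15))) = 1/(-538 + 11) = 1/(-527) = -1/527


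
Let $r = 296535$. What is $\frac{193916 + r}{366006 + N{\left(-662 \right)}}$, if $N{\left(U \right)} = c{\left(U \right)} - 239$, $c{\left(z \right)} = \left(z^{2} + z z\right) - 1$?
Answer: $\frac{37727}{95558} \approx 0.39481$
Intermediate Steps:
$c{\left(z \right)} = -1 + 2 z^{2}$ ($c{\left(z \right)} = \left(z^{2} + z^{2}\right) - 1 = 2 z^{2} - 1 = -1 + 2 z^{2}$)
$N{\left(U \right)} = -240 + 2 U^{2}$ ($N{\left(U \right)} = \left(-1 + 2 U^{2}\right) - 239 = -240 + 2 U^{2}$)
$\frac{193916 + r}{366006 + N{\left(-662 \right)}} = \frac{193916 + 296535}{366006 - \left(240 - 2 \left(-662\right)^{2}\right)} = \frac{490451}{366006 + \left(-240 + 2 \cdot 438244\right)} = \frac{490451}{366006 + \left(-240 + 876488\right)} = \frac{490451}{366006 + 876248} = \frac{490451}{1242254} = 490451 \cdot \frac{1}{1242254} = \frac{37727}{95558}$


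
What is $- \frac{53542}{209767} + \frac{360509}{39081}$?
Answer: $\frac{73530416501}{8197904127} \approx 8.9694$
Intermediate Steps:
$- \frac{53542}{209767} + \frac{360509}{39081} = \frac{73530416501}{8197904127}$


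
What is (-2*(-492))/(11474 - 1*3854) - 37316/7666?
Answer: -11533524/2433955 ≈ -4.7386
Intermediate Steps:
(-2*(-492))/(11474 - 1*3854) - 37316/7666 = 984/(11474 - 3854) - 37316*1/7666 = 984/7620 - 18658/3833 = 984*(1/7620) - 18658/3833 = 82/635 - 18658/3833 = -11533524/2433955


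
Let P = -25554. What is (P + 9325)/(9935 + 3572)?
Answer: -16229/13507 ≈ -1.2015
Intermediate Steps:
(P + 9325)/(9935 + 3572) = (-25554 + 9325)/(9935 + 3572) = -16229/13507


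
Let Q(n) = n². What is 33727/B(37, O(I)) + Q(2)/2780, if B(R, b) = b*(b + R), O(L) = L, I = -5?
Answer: -4688021/22240 ≈ -210.79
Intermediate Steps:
B(R, b) = b*(R + b)
33727/B(37, O(I)) + Q(2)/2780 = 33727/((-5*(37 - 5))) + 2²/2780 = 33727/((-5*32)) + 4*(1/2780) = 33727/(-160) + 1/695 = 33727*(-1/160) + 1/695 = -33727/160 + 1/695 = -4688021/22240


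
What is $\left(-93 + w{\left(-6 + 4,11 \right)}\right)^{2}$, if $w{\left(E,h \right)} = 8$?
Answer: $7225$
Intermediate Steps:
$\left(-93 + w{\left(-6 + 4,11 \right)}\right)^{2} = \left(-93 + 8\right)^{2} = \left(-85\right)^{2} = 7225$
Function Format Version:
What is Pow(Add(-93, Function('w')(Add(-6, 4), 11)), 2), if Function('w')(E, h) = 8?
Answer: 7225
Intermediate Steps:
Pow(Add(-93, Function('w')(Add(-6, 4), 11)), 2) = Pow(Add(-93, 8), 2) = Pow(-85, 2) = 7225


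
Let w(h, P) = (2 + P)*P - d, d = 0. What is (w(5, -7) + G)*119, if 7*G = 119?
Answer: 6188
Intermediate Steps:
G = 17 (G = (1/7)*119 = 17)
w(h, P) = P*(2 + P) (w(h, P) = (2 + P)*P - 1*0 = P*(2 + P) + 0 = P*(2 + P))
(w(5, -7) + G)*119 = (-7*(2 - 7) + 17)*119 = (-7*(-5) + 17)*119 = (35 + 17)*119 = 52*119 = 6188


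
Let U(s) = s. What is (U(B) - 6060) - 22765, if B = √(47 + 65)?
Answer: -28825 + 4*√7 ≈ -28814.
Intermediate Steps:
B = 4*√7 (B = √112 = 4*√7 ≈ 10.583)
(U(B) - 6060) - 22765 = (4*√7 - 6060) - 22765 = (-6060 + 4*√7) - 22765 = -28825 + 4*√7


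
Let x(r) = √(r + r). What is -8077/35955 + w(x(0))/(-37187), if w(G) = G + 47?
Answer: -302049284/1337058585 ≈ -0.22591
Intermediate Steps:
x(r) = √2*√r (x(r) = √(2*r) = √2*√r)
w(G) = 47 + G
-8077/35955 + w(x(0))/(-37187) = -8077/35955 + (47 + √2*√0)/(-37187) = -8077*1/35955 + (47 + √2*0)*(-1/37187) = -8077/35955 + (47 + 0)*(-1/37187) = -8077/35955 + 47*(-1/37187) = -8077/35955 - 47/37187 = -302049284/1337058585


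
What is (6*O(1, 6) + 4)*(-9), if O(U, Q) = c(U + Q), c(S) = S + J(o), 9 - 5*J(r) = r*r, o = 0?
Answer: -2556/5 ≈ -511.20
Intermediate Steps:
J(r) = 9/5 - r**2/5 (J(r) = 9/5 - r*r/5 = 9/5 - r**2/5)
c(S) = 9/5 + S (c(S) = S + (9/5 - 1/5*0**2) = S + (9/5 - 1/5*0) = S + (9/5 + 0) = S + 9/5 = 9/5 + S)
O(U, Q) = 9/5 + Q + U (O(U, Q) = 9/5 + (U + Q) = 9/5 + (Q + U) = 9/5 + Q + U)
(6*O(1, 6) + 4)*(-9) = (6*(9/5 + 6 + 1) + 4)*(-9) = (6*(44/5) + 4)*(-9) = (264/5 + 4)*(-9) = (284/5)*(-9) = -2556/5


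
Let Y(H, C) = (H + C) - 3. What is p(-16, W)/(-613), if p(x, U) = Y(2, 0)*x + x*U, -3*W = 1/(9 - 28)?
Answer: -896/34941 ≈ -0.025643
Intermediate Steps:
Y(H, C) = -3 + C + H (Y(H, C) = (C + H) - 3 = -3 + C + H)
W = 1/57 (W = -1/(3*(9 - 28)) = -⅓/(-19) = -⅓*(-1/19) = 1/57 ≈ 0.017544)
p(x, U) = -x + U*x (p(x, U) = (-3 + 0 + 2)*x + x*U = -x + U*x)
p(-16, W)/(-613) = -16*(-1 + 1/57)/(-613) = -16*(-56/57)*(-1/613) = (896/57)*(-1/613) = -896/34941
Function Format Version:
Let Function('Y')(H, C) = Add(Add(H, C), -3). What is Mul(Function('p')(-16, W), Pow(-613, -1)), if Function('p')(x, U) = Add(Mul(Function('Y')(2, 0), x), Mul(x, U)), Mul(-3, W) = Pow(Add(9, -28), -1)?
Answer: Rational(-896, 34941) ≈ -0.025643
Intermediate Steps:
Function('Y')(H, C) = Add(-3, C, H) (Function('Y')(H, C) = Add(Add(C, H), -3) = Add(-3, C, H))
W = Rational(1, 57) (W = Mul(Rational(-1, 3), Pow(Add(9, -28), -1)) = Mul(Rational(-1, 3), Pow(-19, -1)) = Mul(Rational(-1, 3), Rational(-1, 19)) = Rational(1, 57) ≈ 0.017544)
Function('p')(x, U) = Add(Mul(-1, x), Mul(U, x)) (Function('p')(x, U) = Add(Mul(Add(-3, 0, 2), x), Mul(x, U)) = Add(Mul(-1, x), Mul(U, x)))
Mul(Function('p')(-16, W), Pow(-613, -1)) = Mul(Mul(-16, Add(-1, Rational(1, 57))), Pow(-613, -1)) = Mul(Mul(-16, Rational(-56, 57)), Rational(-1, 613)) = Mul(Rational(896, 57), Rational(-1, 613)) = Rational(-896, 34941)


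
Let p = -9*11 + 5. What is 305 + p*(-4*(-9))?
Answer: -3079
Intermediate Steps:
p = -94 (p = -99 + 5 = -94)
305 + p*(-4*(-9)) = 305 - (-376)*(-9) = 305 - 94*36 = 305 - 3384 = -3079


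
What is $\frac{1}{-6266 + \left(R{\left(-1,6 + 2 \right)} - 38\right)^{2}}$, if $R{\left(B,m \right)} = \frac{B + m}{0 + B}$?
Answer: $- \frac{1}{4241} \approx -0.00023579$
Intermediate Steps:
$R{\left(B,m \right)} = \frac{B + m}{B}$
$\frac{1}{-6266 + \left(R{\left(-1,6 + 2 \right)} - 38\right)^{2}} = \frac{1}{-6266 + \left(\frac{-1 + \left(6 + 2\right)}{-1} - 38\right)^{2}} = \frac{1}{-6266 + \left(- (-1 + 8) - 38\right)^{2}} = \frac{1}{-6266 + \left(\left(-1\right) 7 - 38\right)^{2}} = \frac{1}{-6266 + \left(-7 - 38\right)^{2}} = \frac{1}{-6266 + \left(-45\right)^{2}} = \frac{1}{-6266 + 2025} = \frac{1}{-4241} = - \frac{1}{4241}$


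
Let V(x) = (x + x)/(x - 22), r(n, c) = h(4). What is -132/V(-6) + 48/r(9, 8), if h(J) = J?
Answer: -296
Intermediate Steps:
r(n, c) = 4
V(x) = 2*x/(-22 + x) (V(x) = (2*x)/(-22 + x) = 2*x/(-22 + x))
-132/V(-6) + 48/r(9, 8) = -132/(2*(-6)/(-22 - 6)) + 48/4 = -132/(2*(-6)/(-28)) + 48*(¼) = -132/(2*(-6)*(-1/28)) + 12 = -132/3/7 + 12 = -132*7/3 + 12 = -308 + 12 = -296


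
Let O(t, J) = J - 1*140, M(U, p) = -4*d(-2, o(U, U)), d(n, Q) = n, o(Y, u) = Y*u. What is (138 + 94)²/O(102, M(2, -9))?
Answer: -13456/33 ≈ -407.76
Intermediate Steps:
M(U, p) = 8 (M(U, p) = -4*(-2) = 8)
O(t, J) = -140 + J (O(t, J) = J - 140 = -140 + J)
(138 + 94)²/O(102, M(2, -9)) = (138 + 94)²/(-140 + 8) = 232²/(-132) = 53824*(-1/132) = -13456/33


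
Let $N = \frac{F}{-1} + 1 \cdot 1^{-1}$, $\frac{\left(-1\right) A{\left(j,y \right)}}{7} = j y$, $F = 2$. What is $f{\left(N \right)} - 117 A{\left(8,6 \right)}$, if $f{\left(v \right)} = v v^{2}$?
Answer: $39311$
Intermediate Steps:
$A{\left(j,y \right)} = - 7 j y$
$N = -1$ ($N = \frac{2}{-1} + 1 \cdot 1^{-1} = 2 \left(-1\right) + 1 \cdot 1 = -2 + 1 = -1$)
$f{\left(v \right)} = v^{3}$
$f{\left(N \right)} - 117 A{\left(8,6 \right)} = \left(-1\right)^{3} - 117 \left(\left(-7\right) 8 \cdot 6\right) = -1 - -39312 = -1 + 39312 = 39311$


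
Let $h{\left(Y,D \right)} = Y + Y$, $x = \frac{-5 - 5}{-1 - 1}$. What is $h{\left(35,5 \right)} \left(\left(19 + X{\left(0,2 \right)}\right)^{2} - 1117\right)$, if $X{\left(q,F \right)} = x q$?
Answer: $-52920$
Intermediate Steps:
$x = 5$ ($x = - \frac{10}{-2} = \left(-10\right) \left(- \frac{1}{2}\right) = 5$)
$X{\left(q,F \right)} = 5 q$
$h{\left(Y,D \right)} = 2 Y$
$h{\left(35,5 \right)} \left(\left(19 + X{\left(0,2 \right)}\right)^{2} - 1117\right) = 2 \cdot 35 \left(\left(19 + 5 \cdot 0\right)^{2} - 1117\right) = 70 \left(\left(19 + 0\right)^{2} - 1117\right) = 70 \left(19^{2} - 1117\right) = 70 \left(361 - 1117\right) = 70 \left(-756\right) = -52920$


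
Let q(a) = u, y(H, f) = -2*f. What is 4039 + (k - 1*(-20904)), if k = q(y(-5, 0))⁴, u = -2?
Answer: 24959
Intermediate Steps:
q(a) = -2
k = 16 (k = (-2)⁴ = 16)
4039 + (k - 1*(-20904)) = 4039 + (16 - 1*(-20904)) = 4039 + (16 + 20904) = 4039 + 20920 = 24959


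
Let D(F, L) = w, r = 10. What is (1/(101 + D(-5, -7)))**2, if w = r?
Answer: 1/12321 ≈ 8.1162e-5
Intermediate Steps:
w = 10
D(F, L) = 10
(1/(101 + D(-5, -7)))**2 = (1/(101 + 10))**2 = (1/111)**2 = 1/12321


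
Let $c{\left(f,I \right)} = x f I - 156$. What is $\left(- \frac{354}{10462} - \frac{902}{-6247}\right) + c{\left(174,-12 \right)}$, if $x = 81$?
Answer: $- \frac{5531868588545}{32678057} \approx -1.6928 \cdot 10^{5}$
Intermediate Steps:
$c{\left(f,I \right)} = -156 + 81 I f$ ($c{\left(f,I \right)} = 81 f I - 156 = 81 I f - 156 = -156 + 81 I f$)
$\left(- \frac{354}{10462} - \frac{902}{-6247}\right) + c{\left(174,-12 \right)} = \left(- \frac{354}{10462} - \frac{902}{-6247}\right) + \left(-156 + 81 \left(-12\right) 174\right) = \left(\left(-354\right) \frac{1}{10462} - - \frac{902}{6247}\right) - 169284 = \left(- \frac{177}{5231} + \frac{902}{6247}\right) - 169284 = \frac{3612643}{32678057} - 169284 = - \frac{5531868588545}{32678057}$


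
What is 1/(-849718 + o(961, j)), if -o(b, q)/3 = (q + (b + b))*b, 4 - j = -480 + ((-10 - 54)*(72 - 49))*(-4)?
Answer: 1/9188888 ≈ 1.0883e-7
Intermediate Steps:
j = -5404 (j = 4 - (-480 + ((-10 - 54)*(72 - 49))*(-4)) = 4 - (-480 - 64*23*(-4)) = 4 - (-480 - 1472*(-4)) = 4 - (-480 + 5888) = 4 - 1*5408 = 4 - 5408 = -5404)
o(b, q) = -3*b*(q + 2*b) (o(b, q) = -3*(q + (b + b))*b = -3*(q + 2*b)*b = -3*b*(q + 2*b))
1/(-849718 + o(961, j)) = 1/(-849718 - 3*961*(-5404 + 2*961)) = 1/(-849718 - 3*961*(-5404 + 1922)) = 1/(-849718 - 3*961*(-3482)) = 1/(-849718 + 10038606) = 1/9188888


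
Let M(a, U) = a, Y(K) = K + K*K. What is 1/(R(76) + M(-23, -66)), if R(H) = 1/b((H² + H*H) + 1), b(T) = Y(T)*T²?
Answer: -17816265797541858/409774113343462733 ≈ -0.043478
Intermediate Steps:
Y(K) = K + K²
b(T) = T³*(1 + T) (b(T) = (T*(1 + T))*T² = T³*(1 + T))
R(H) = 1/((1 + 2*H²)³*(2 + 2*H²)) (R(H) = 1/(((H² + H*H) + 1)³*(1 + ((H² + H*H) + 1))) = 1/(((H² + H²) + 1)³*(1 + ((H² + H²) + 1))) = 1/((2*H² + 1)³*(1 + (2*H² + 1))) = 1/((1 + 2*H²)³*(1 + (1 + 2*H²))) = 1/((1 + 2*H²)³*(2 + 2*H²)))
1/(R(76) + M(-23, -66)) = 1/(1/(2*(1 + 76²)*(1 + 2*76²)³) - 23) = 1/(1/(2*(1 + 5776)*(1 + 2*5776)³) - 23) = 1/((½)/(5777*(1 + 11552)³) - 23) = 1/((½)*(1/5777)/11553³ - 23) = 1/((½)*(1/5777)*(1/1541999809377) - 23) = 1/(1/17816265797541858 - 23) = 1/(-409774113343462733/17816265797541858) = -17816265797541858/409774113343462733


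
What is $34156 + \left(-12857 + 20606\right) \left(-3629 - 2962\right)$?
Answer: $-51039503$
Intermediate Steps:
$34156 + \left(-12857 + 20606\right) \left(-3629 - 2962\right) = 34156 + 7749 \left(-6591\right) = 34156 - 51073659 = -51039503$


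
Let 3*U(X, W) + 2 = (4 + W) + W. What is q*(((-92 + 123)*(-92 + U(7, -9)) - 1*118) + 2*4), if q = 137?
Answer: -1285334/3 ≈ -4.2844e+5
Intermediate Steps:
U(X, W) = 2/3 + 2*W/3 (U(X, W) = -2/3 + ((4 + W) + W)/3 = -2/3 + (4 + 2*W)/3 = -2/3 + (4/3 + 2*W/3) = 2/3 + 2*W/3)
q*(((-92 + 123)*(-92 + U(7, -9)) - 1*118) + 2*4) = 137*(((-92 + 123)*(-92 + (2/3 + (2/3)*(-9))) - 1*118) + 2*4) = 137*((31*(-92 + (2/3 - 6)) - 118) + 8) = 137*((31*(-92 - 16/3) - 118) + 8) = 137*((31*(-292/3) - 118) + 8) = 137*((-9052/3 - 118) + 8) = 137*(-9406/3 + 8) = 137*(-9382/3) = -1285334/3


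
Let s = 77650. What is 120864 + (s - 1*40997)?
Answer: 157517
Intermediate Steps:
120864 + (s - 1*40997) = 120864 + (77650 - 1*40997) = 120864 + (77650 - 40997) = 120864 + 36653 = 157517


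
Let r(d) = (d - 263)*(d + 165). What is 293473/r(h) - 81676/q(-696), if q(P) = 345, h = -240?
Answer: -198665261/867675 ≈ -228.96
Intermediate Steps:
r(d) = (-263 + d)*(165 + d)
293473/r(h) - 81676/q(-696) = 293473/(-43395 + (-240)² - 98*(-240)) - 81676/345 = 293473/(-43395 + 57600 + 23520) - 81676*1/345 = 293473/37725 - 81676/345 = -198665261/867675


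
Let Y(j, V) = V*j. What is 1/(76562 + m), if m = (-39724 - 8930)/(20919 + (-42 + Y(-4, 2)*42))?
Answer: 6847/524203796 ≈ 1.3062e-5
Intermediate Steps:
m = -16218/6847 (m = (-39724 - 8930)/(20919 + (-42 + (2*(-4))*42)) = -48654/(20919 + (-42 - 8*42)) = -48654/(20919 + (-42 - 336)) = -48654/(20919 - 378) = -48654/20541 = -48654*1/20541 = -16218/6847 ≈ -2.3686)
1/(76562 + m) = 1/(76562 - 16218/6847) = 1/(524203796/6847) = 6847/524203796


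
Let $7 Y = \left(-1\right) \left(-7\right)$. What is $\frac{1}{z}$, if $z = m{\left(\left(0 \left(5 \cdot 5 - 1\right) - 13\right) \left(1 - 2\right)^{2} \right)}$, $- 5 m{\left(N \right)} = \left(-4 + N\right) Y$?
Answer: $\frac{5}{17} \approx 0.29412$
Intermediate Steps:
$Y = 1$ ($Y = \frac{\left(-1\right) \left(-7\right)}{7} = \frac{1}{7} \cdot 7 = 1$)
$m{\left(N \right)} = \frac{4}{5} - \frac{N}{5}$ ($m{\left(N \right)} = - \frac{\left(-4 + N\right) 1}{5} = - \frac{-4 + N}{5} = \frac{4}{5} - \frac{N}{5}$)
$z = \frac{17}{5}$ ($z = \frac{4}{5} - \frac{\left(0 \left(5 \cdot 5 - 1\right) - 13\right) \left(1 - 2\right)^{2}}{5} = \frac{4}{5} - \frac{\left(0 \left(25 - 1\right) - 13\right) \left(-1\right)^{2}}{5} = \frac{4}{5} - \frac{\left(0 \cdot 24 - 13\right) 1}{5} = \frac{4}{5} - \frac{\left(0 - 13\right) 1}{5} = \frac{4}{5} - \frac{\left(-13\right) 1}{5} = \frac{4}{5} - - \frac{13}{5} = \frac{4}{5} + \frac{13}{5} = \frac{17}{5} \approx 3.4$)
$\frac{1}{z} = \frac{1}{\frac{17}{5}} = \frac{5}{17}$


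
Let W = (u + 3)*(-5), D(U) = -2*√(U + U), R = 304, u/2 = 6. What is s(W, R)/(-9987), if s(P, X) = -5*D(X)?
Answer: -40*√38/9987 ≈ -0.024690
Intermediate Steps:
u = 12 (u = 2*6 = 12)
D(U) = -2*√2*√U
W = -75 (W = (12 + 3)*(-5) = 15*(-5) = -75)
s(P, X) = 10*√2*√X (s(P, X) = -(-10)*√2*√X = 10*√2*√X)
s(W, R)/(-9987) = (10*√2*√304)/(-9987) = (10*√2*(4*√19))*(-1/9987) = (40*√38)*(-1/9987) = -40*√38/9987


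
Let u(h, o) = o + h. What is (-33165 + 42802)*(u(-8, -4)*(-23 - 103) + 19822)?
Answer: 205595758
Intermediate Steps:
u(h, o) = h + o
(-33165 + 42802)*(u(-8, -4)*(-23 - 103) + 19822) = (-33165 + 42802)*((-8 - 4)*(-23 - 103) + 19822) = 9637*(-12*(-126) + 19822) = 9637*(1512 + 19822) = 9637*21334 = 205595758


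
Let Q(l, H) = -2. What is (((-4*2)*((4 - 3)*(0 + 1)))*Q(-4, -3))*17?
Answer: 272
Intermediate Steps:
(((-4*2)*((4 - 3)*(0 + 1)))*Q(-4, -3))*17 = (((-4*2)*((4 - 3)*(0 + 1)))*(-2))*17 = (-8*(-2))*17 = (-8*1*(-2))*17 = -8*(-2)*17 = 16*17 = 272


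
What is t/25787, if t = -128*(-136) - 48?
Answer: 17360/25787 ≈ 0.67321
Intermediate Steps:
t = 17360 (t = 17408 - 48 = 17360)
t/25787 = 17360/25787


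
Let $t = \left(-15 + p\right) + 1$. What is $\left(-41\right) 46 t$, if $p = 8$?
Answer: $11316$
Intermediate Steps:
$t = -6$ ($t = \left(-15 + 8\right) + 1 = -7 + 1 = -6$)
$\left(-41\right) 46 t = \left(-41\right) 46 \left(-6\right) = \left(-1886\right) \left(-6\right) = 11316$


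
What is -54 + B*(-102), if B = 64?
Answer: -6582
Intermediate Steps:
-54 + B*(-102) = -54 + 64*(-102) = -54 - 6528 = -6582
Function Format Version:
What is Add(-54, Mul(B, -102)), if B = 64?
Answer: -6582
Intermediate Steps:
Add(-54, Mul(B, -102)) = Add(-54, Mul(64, -102)) = Add(-54, -6528) = -6582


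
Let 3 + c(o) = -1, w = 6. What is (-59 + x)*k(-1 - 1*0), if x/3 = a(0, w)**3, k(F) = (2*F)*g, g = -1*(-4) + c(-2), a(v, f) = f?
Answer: 0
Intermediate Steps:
c(o) = -4 (c(o) = -3 - 1 = -4)
g = 0 (g = -1*(-4) - 4 = 4 - 4 = 0)
k(F) = 0 (k(F) = (2*F)*0 = 0)
x = 648 (x = 3*6**3 = 3*216 = 648)
(-59 + x)*k(-1 - 1*0) = (-59 + 648)*0 = 589*0 = 0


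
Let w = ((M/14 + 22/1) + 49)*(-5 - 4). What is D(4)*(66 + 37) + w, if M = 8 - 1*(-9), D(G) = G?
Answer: -3331/14 ≈ -237.93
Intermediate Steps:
M = 17 (M = 8 + 9 = 17)
w = -9099/14 (w = ((17/14 + 22/1) + 49)*(-5 - 4) = ((17*(1/14) + 22*1) + 49)*(-9) = ((17/14 + 22) + 49)*(-9) = (325/14 + 49)*(-9) = (1011/14)*(-9) = -9099/14 ≈ -649.93)
D(4)*(66 + 37) + w = 4*(66 + 37) - 9099/14 = 4*103 - 9099/14 = 412 - 9099/14 = -3331/14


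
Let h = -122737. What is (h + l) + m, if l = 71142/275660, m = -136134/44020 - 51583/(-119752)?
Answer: -445892926807451391/3632842537016 ≈ -1.2274e+5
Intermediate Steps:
m = -3507908777/1317870760 (m = -136134*1/44020 - 51583*(-1/119752) = -68067/22010 + 51583/119752 = -3507908777/1317870760 ≈ -2.6618)
l = 35571/137830 (l = 71142*(1/275660) = 35571/137830 ≈ 0.25808)
(h + l) + m = (-122737 + 35571/137830) - 3507908777/1317870760 = -16916805139/137830 - 3507908777/1317870760 = -445892926807451391/3632842537016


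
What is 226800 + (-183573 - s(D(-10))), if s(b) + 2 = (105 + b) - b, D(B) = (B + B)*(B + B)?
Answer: 43124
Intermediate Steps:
D(B) = 4*B² (D(B) = (2*B)*(2*B) = 4*B²)
s(b) = 103 (s(b) = -2 + ((105 + b) - b) = -2 + 105 = 103)
226800 + (-183573 - s(D(-10))) = 226800 + (-183573 - 1*103) = 226800 + (-183573 - 103) = 226800 - 183676 = 43124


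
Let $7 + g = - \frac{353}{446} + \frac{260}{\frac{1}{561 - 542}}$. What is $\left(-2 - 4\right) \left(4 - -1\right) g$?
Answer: $- \frac{32996475}{223} \approx -1.4797 \cdot 10^{5}$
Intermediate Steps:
$g = \frac{2199765}{446}$ ($g = -7 + \left(- \frac{353}{446} + \frac{260}{\frac{1}{561 - 542}}\right) = -7 + \left(\left(-353\right) \frac{1}{446} + \frac{260}{\frac{1}{19}}\right) = -7 - \left(\frac{353}{446} - 260 \frac{1}{\frac{1}{19}}\right) = -7 + \left(- \frac{353}{446} + 260 \cdot 19\right) = -7 + \left(- \frac{353}{446} + 4940\right) = -7 + \frac{2202887}{446} = \frac{2199765}{446} \approx 4932.2$)
$\left(-2 - 4\right) \left(4 - -1\right) g = \left(-2 - 4\right) \left(4 - -1\right) \frac{2199765}{446} = - 6 \left(4 + 1\right) \frac{2199765}{446} = \left(-6\right) 5 \cdot \frac{2199765}{446} = \left(-30\right) \frac{2199765}{446} = - \frac{32996475}{223}$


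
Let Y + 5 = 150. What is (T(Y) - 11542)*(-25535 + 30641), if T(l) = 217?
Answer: -57825450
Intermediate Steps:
Y = 145 (Y = -5 + 150 = 145)
(T(Y) - 11542)*(-25535 + 30641) = (217 - 11542)*(-25535 + 30641) = -11325*5106 = -57825450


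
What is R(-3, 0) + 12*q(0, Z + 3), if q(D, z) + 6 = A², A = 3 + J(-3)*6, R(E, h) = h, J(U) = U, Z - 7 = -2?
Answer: 2628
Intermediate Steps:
Z = 5 (Z = 7 - 2 = 5)
A = -15 (A = 3 - 3*6 = 3 - 18 = -15)
q(D, z) = 219 (q(D, z) = -6 + (-15)² = -6 + 225 = 219)
R(-3, 0) + 12*q(0, Z + 3) = 0 + 12*219 = 0 + 2628 = 2628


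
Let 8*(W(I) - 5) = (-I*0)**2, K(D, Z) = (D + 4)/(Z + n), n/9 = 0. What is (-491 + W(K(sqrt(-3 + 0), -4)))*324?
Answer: -157464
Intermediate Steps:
n = 0 (n = 9*0 = 0)
K(D, Z) = (4 + D)/Z (K(D, Z) = (D + 4)/(Z + 0) = (4 + D)/Z)
W(I) = 5 (W(I) = 5 + (-I*0)**2/8 = 5 + (1/8)*0**2 = 5 + (1/8)*0 = 5 + 0 = 5)
(-491 + W(K(sqrt(-3 + 0), -4)))*324 = (-491 + 5)*324 = -486*324 = -157464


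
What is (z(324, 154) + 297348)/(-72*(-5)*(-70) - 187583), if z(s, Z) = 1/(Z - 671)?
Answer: -153728915/110008811 ≈ -1.3974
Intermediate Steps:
z(s, Z) = 1/(-671 + Z)
(z(324, 154) + 297348)/(-72*(-5)*(-70) - 187583) = (1/(-671 + 154) + 297348)/(-72*(-5)*(-70) - 187583) = (1/(-517) + 297348)/(360*(-70) - 187583) = (-1/517 + 297348)/(-25200 - 187583) = (153728915/517)/(-212783) = (153728915/517)*(-1/212783) = -153728915/110008811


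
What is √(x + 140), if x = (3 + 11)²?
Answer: 4*√21 ≈ 18.330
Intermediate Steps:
x = 196 (x = 14² = 196)
√(x + 140) = √(196 + 140) = √336 = 4*√21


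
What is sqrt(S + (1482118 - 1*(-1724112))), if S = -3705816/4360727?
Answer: sqrt(60969461045244847438)/4360727 ≈ 1790.6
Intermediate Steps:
S = -3705816/4360727 (S = -3705816*1/4360727 = -3705816/4360727 ≈ -0.84982)
sqrt(S + (1482118 - 1*(-1724112))) = sqrt(-3705816/4360727 + (1482118 - 1*(-1724112))) = sqrt(-3705816/4360727 + (1482118 + 1724112)) = sqrt(-3705816/4360727 + 3206230) = sqrt(13981490023394/4360727) = sqrt(60969461045244847438)/4360727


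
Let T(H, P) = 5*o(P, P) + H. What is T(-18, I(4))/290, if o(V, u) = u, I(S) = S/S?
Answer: -13/290 ≈ -0.044828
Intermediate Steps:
I(S) = 1
T(H, P) = H + 5*P (T(H, P) = 5*P + H = H + 5*P)
T(-18, I(4))/290 = (-18 + 5*1)/290 = (-18 + 5)*(1/290) = -13*1/290 = -13/290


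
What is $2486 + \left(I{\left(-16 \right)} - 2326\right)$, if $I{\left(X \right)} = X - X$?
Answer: $160$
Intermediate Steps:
$I{\left(X \right)} = 0$
$2486 + \left(I{\left(-16 \right)} - 2326\right) = 2486 + \left(0 - 2326\right) = 2486 - 2326 = 160$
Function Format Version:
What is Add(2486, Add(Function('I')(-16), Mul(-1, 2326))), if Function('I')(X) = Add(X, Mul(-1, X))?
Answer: 160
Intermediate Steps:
Function('I')(X) = 0
Add(2486, Add(Function('I')(-16), Mul(-1, 2326))) = Add(2486, Add(0, Mul(-1, 2326))) = Add(2486, Add(0, -2326)) = Add(2486, -2326) = 160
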